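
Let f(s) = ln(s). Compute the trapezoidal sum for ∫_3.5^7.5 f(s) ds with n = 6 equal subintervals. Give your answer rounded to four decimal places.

6.7215

Δs = (7.5 − 3.5)/6 = 2/3.
f(3.5) ≈ 1.2528, f(25/6) ≈ 1.4271, f(29/6) ≈ 1.5755, f(5.5) ≈ 1.7047, f(37/6) ≈ 1.8192, f(41/6) ≈ 1.9218, f(7.5) ≈ 2.0149.
T_6 = (Δs/2)·[f(s_0) + 2f(s_1) + ... + 2f(s_{5}) + f(s_6)].
Sum ≈ 6.7215.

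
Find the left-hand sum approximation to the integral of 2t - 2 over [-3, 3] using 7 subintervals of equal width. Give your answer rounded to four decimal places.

Δt = (3 − (-3))/7 = 6/7.
Left endpoints: -3, -15/7, -9/7, -3/7, 3/7, 9/7, 15/7.
f(-3) = -8, f(-15/7) = -44/7, f(-9/7) = -32/7, f(-3/7) = -20/7, f(3/7) = -8/7, f(9/7) = 4/7, f(15/7) = 16/7.
Sum = Δt · [f(-3) + f(-15/7) + f(-9/7) + ...].
Sum ≈ -17.1429.

-17.1429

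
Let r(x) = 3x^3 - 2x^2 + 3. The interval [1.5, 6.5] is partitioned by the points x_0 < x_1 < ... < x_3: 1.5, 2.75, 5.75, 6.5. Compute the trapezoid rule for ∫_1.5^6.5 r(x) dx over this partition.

1341.6015625

Subinterval widths: 1.25, 3, 0.75.
r(1.5) = 8.625, r(2.75) = 50.265625, r(5.75) = 507.203125, r(6.5) = 742.375.
On each subinterval the trapezoid contributes (Δx_i/2)·[r(x_{i-1}) + r(x_i)].
Sum = 1341.6015625.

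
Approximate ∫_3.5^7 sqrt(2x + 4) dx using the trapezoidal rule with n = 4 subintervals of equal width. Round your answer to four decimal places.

Δx = (7 − 3.5)/4 = 0.875.
f(3.5) ≈ 3.3166, f(4.375) ≈ 3.5707, f(5.25) ≈ 3.8079, f(6.125) ≈ 4.0311, f(7) ≈ 4.2426.
T_4 = (Δx/2)·[f(x_0) + 2f(x_1) + 2f(x_2) + 2f(x_3) + f(x_4)].
Sum ≈ 13.2907.

13.2907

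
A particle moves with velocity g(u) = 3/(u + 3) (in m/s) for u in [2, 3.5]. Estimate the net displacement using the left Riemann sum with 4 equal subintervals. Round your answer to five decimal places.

0.81363

Δu = (3.5 − 2)/4 = 0.375.
Left endpoints: 2, 2.375, 2.75, 3.125.
g(2) = 0.6, g(2.375) = 24/43, g(2.75) = 12/23, g(3.125) = 24/49.
Sum = Δu · [g(2) + g(2.375) + g(2.75) + g(3.125)].
Sum ≈ 0.81363.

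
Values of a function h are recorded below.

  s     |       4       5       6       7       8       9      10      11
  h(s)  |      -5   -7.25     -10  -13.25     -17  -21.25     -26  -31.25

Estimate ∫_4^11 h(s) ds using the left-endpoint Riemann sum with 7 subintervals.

-99.75

Δs = 1.
Sum = 1·[(-5) + (-7.25) + (-10) + (-13.25) + (-17) + (-21.25) + (-26)] = -99.75.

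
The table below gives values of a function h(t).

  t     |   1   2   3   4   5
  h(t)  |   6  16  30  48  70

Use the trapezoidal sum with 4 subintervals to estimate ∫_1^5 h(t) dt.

Δt = 1.
T_4 = (1/2)·[6 + 2·16 + 2·30 + 2·48 + 70] = 132.

132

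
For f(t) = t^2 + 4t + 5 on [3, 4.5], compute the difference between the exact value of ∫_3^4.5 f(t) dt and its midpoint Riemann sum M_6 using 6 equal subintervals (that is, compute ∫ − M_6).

Exact integral: ∫_3^4.5 f(t) dt = 51.375.
M_6 = 51.3671875.
Error = 51.375 − 51.3671875 = 0.0078125.

0.0078125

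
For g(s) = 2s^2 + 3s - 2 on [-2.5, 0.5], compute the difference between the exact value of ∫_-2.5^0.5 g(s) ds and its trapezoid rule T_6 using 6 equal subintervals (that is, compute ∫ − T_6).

Exact integral: ∫_-2.5^0.5 g(s) ds = -4.5.
T_6 = -4.25.
Error = -4.5 − (-4.25) = -0.25.

-0.25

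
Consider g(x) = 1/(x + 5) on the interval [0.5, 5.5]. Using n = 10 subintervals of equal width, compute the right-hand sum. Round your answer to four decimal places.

Δx = (5.5 − 0.5)/10 = 0.5.
Right endpoints: 1, 1.5, 2, 2.5, 3, 3.5, 4, 4.5, 5, 5.5.
g(1) = 1/6, g(1.5) = 2/13, g(2) = 1/7, g(2.5) = 2/15, g(3) = 0.125, g(3.5) = 2/17, g(4) = 1/9, g(4.5) = 2/19, g(5) = 0.1, g(5.5) = 2/21.
Sum = Δx · [g(1) + g(1.5) + g(2) + ...].
Sum ≈ 0.6255.

0.6255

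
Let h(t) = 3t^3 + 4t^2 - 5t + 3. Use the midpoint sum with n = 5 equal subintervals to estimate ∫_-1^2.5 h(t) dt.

Δt = (2.5 − (-1))/5 = 0.7.
Midpoints: -0.65, 0.05, 0.75, 1.45, 2.15.
h(-0.65) = 7.116125, h(0.05) = 2.760375, h(0.75) = 2.765625, h(1.45) = 13.305875, h(2.15) = 40.555125.
Sum = Δt · [h(-0.65) + h(0.05) + h(0.75) + h(1.45) + h(2.15)].
Sum = 46.5521875.

46.5521875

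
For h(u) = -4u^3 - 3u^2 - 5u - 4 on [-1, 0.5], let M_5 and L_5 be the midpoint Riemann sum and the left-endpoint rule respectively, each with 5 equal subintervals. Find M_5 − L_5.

M_5 = -4.3125.
L_5 = -2.85.
M_5 − L_5 = -1.4625.

-1.4625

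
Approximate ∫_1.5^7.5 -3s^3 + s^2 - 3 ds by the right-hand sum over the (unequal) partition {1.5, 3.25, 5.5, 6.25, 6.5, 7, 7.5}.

-3044.8203125

Subinterval widths: 1.75, 2.25, 0.75, 0.25, 0.5, 0.5.
Right endpoints: 3.25, 5.5, 6.25, 6.5, 7, 7.5.
f(3.25) = -95.421875, f(5.5) = -471.875, f(6.25) = -696.359375, f(6.5) = -784.625, f(7) = -983, f(7.5) = -1212.375.
Sum = Σ Δs_i · f(s_i).
Sum = -3044.8203125.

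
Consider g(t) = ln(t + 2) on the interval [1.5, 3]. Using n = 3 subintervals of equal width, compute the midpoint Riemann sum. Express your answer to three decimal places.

Δt = (3 − 1.5)/3 = 0.5.
Midpoints: 1.75, 2.25, 2.75.
g(1.75) ≈ 1.322, g(2.25) ≈ 1.447, g(2.75) ≈ 1.558.
Sum = Δt · [g(1.75) + g(2.25) + g(2.75)].
Sum ≈ 2.163.

2.163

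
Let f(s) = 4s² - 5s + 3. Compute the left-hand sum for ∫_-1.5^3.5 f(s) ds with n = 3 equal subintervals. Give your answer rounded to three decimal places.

Δs = (3.5 − (-1.5))/3 = 5/3.
Left endpoints: -1.5, 1/6, 11/6.
f(-1.5) = 19.5, f(1/6) = 41/18, f(11/6) = 131/18.
Sum = Δs · [f(-1.5) + f(1/6) + f(11/6)].
Sum ≈ 48.426.

48.426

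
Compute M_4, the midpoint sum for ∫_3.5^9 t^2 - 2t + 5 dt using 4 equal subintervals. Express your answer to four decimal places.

Δt = (9 − 3.5)/4 = 1.375.
Midpoints: 4.1875, 5.5625, 6.9375, 8.3125.
f(4.1875) = 14.16015625, f(5.5625) = 24.81640625, f(6.9375) = 39.25390625, f(8.3125) = 57.47265625.
Sum = Δt · [f(4.1875) + f(5.5625) + f(6.9375) + f(8.3125)].
Sum ≈ 186.5918.

186.5918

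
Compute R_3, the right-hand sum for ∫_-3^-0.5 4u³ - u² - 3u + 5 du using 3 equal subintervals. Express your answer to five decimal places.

Δu = (-0.5 − (-3))/3 = 5/6.
Right endpoints: -13/6, -4/3, -0.5.
f(-13/6) = -3659/108, f(-4/3) = -61/27, f(-0.5) = 5.75.
Sum = Δu · [f(-13/6) + f(-4/3) + f(-0.5)].
Sum ≈ -25.32407.

-25.32407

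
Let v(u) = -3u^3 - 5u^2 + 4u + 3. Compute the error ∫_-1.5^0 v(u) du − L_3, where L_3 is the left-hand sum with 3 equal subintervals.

1.671875

Exact integral: ∫_-1.5^0 v(u) du = -1.828125.
L_3 = -3.5.
Error = -1.828125 − (-3.5) = 1.671875.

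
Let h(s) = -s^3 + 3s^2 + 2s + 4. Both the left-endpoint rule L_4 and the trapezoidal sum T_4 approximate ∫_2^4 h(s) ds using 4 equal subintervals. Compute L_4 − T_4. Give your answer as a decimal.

4

L_4 = 19.5.
T_4 = 15.5.
L_4 − T_4 = 4.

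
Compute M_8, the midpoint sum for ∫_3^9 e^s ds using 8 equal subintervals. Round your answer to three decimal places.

7896.616

Δs = (9 − 3)/8 = 0.75.
Midpoints: 3.375, 4.125, 4.875, 5.625, 6.375, 7.125, 7.875, 8.625.
f(3.375) ≈ 29.224, f(4.125) ≈ 61.868, f(4.875) ≈ 130.974, f(5.625) ≈ 277.272, f(6.375) ≈ 586.985, f(7.125) ≈ 1242.648, f(7.875) ≈ 2630.686, f(8.625) ≈ 5569.163.
Sum = Δs · [f(3.375) + f(4.125) + f(4.875) + ...].
Sum ≈ 7896.616.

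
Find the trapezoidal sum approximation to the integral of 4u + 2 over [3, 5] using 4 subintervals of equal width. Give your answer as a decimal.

Δu = (5 − 3)/4 = 0.5.
f(3) = 14, f(3.5) = 16, f(4) = 18, f(4.5) = 20, f(5) = 22.
T_4 = (Δu/2)·[f(u_0) + 2f(u_1) + 2f(u_2) + 2f(u_3) + f(u_4)].
Sum = 36.

36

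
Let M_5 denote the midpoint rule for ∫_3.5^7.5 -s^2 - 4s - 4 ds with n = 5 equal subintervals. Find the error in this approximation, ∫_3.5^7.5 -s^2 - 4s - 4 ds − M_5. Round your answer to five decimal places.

Exact integral: ∫_3.5^7.5 f(s) ds ≈ -230.3333333.
M_5 = -230.12.
Error ≈ -230.3333333 − (-230.12) ≈ -0.21333.

-0.21333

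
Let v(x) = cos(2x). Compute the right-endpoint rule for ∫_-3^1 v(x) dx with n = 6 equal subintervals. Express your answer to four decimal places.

-0.1919

Δx = (1 − (-3))/6 = 2/3.
Right endpoints: -7/3, -5/3, -1, -1/3, 1/3, 1.
v(-7/3) ≈ -0.0457, v(-5/3) ≈ -0.9817, v(-1) ≈ -0.4161, v(-1/3) ≈ 0.7859, v(1/3) ≈ 0.7859, v(1) ≈ -0.4161.
Sum = Δx · [v(-7/3) + v(-5/3) + v(-1) + ...].
Sum ≈ -0.1919.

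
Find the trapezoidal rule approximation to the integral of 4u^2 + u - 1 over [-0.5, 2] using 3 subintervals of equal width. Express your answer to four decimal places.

11.3657

Δu = (2 − (-0.5))/3 = 5/6.
f(-0.5) = -0.5, f(1/3) = -2/9, f(7/6) = 101/18, f(2) = 17.
T_3 = (Δu/2)·[f(u_0) + 2f(u_1) + 2f(u_2) + f(u_3)].
Sum ≈ 11.3657.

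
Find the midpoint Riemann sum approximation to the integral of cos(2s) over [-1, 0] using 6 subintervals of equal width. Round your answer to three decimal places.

Δs = (0 − (-1))/6 = 1/6.
Midpoints: -11/12, -0.75, -7/12, -5/12, -0.25, -1/12.
f(-11/12) ≈ -0.260, f(-0.75) ≈ 0.071, f(-7/12) ≈ 0.393, f(-5/12) ≈ 0.672, f(-0.25) ≈ 0.878, f(-1/12) ≈ 0.986.
Sum = Δs · [f(-11/12) + f(-0.75) + f(-7/12) + ...].
Sum ≈ 0.457.

0.457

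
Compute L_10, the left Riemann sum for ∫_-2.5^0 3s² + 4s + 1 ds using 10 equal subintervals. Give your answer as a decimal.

6.796875

Δs = (0 − (-2.5))/10 = 0.25.
Left endpoints: -2.5, -2.25, -2, -1.75, -1.5, -1.25, -1, -0.75, -0.5, -0.25.
f(-2.5) = 9.75, f(-2.25) = 7.1875, f(-2) = 5, f(-1.75) = 3.1875, f(-1.5) = 1.75, f(-1.25) = 0.6875, f(-1) = 0, f(-0.75) = -0.3125, f(-0.5) = -0.25, f(-0.25) = 0.1875.
Sum = Δs · [f(-2.5) + f(-2.25) + f(-2) + ...].
Sum = 6.796875.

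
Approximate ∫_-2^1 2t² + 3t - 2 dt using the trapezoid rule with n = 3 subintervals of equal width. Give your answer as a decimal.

Δt = (1 − (-2))/3 = 1.
f(-2) = 0, f(-1) = -3, f(0) = -2, f(1) = 3.
T_3 = (Δt/2)·[f(t_0) + 2f(t_1) + 2f(t_2) + f(t_3)].
Sum = -3.5.

-3.5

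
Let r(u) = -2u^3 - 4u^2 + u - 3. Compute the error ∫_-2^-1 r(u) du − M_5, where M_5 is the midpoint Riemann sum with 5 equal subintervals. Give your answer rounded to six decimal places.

0.016667

Exact integral: ∫_-2^-1 r(u) du ≈ -6.33333333.
M_5 = -6.35.
Error ≈ -6.33333333 − (-6.35) ≈ 0.016667.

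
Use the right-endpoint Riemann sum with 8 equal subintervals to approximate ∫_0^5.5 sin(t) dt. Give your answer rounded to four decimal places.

0.0372

Δt = (5.5 − 0)/8 = 0.6875.
Right endpoints: 0.6875, 1.375, 2.0625, 2.75, 3.4375, 4.125, 4.8125, 5.5.
f(0.6875) ≈ 0.6346, f(1.375) ≈ 0.9809, f(2.0625) ≈ 0.8815, f(2.75) ≈ 0.3817, f(3.4375) ≈ -0.2916, f(4.125) ≈ -0.8324, f(4.8125) ≈ -0.9950, f(5.5) ≈ -0.7055.
Sum = Δt · [f(0.6875) + f(1.375) + f(2.0625) + ...].
Sum ≈ 0.0372.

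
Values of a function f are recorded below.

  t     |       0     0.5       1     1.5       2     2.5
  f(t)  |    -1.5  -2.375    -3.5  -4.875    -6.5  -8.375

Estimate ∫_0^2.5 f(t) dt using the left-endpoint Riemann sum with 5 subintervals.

-9.375

Δt = 0.5.
Sum = 0.5·[(-1.5) + (-2.375) + (-3.5) + (-4.875) + (-6.5)] = -9.375.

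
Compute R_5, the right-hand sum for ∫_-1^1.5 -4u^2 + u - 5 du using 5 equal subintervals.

Δu = (1.5 − (-1))/5 = 0.5.
Right endpoints: -0.5, 0, 0.5, 1, 1.5.
f(-0.5) = -6.5, f(0) = -5, f(0.5) = -5.5, f(1) = -8, f(1.5) = -12.5.
Sum = Δu · [f(-0.5) + f(0) + f(0.5) + f(1) + f(1.5)].
Sum = -18.75.

-18.75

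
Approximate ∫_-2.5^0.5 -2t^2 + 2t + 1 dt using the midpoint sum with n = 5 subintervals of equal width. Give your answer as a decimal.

Δt = (0.5 − (-2.5))/5 = 0.6.
Midpoints: -2.2, -1.6, -1, -0.4, 0.2.
f(-2.2) = -13.08, f(-1.6) = -7.32, f(-1) = -3, f(-0.4) = -0.12, f(0.2) = 1.32.
Sum = Δt · [f(-2.2) + f(-1.6) + f(-1) + f(-0.4) + f(0.2)].
Sum = -13.32.

-13.32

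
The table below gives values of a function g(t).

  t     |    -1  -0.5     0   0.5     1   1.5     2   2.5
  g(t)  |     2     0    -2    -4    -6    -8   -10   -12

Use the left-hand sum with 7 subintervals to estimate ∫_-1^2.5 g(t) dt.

Δt = 0.5.
Sum = 0.5·[2 + 0 + (-2) + (-4) + (-6) + (-8) + (-10)] = -14.

-14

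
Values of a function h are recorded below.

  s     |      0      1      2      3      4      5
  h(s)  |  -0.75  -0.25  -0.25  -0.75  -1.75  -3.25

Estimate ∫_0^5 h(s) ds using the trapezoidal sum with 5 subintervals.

Δs = 1.
T_5 = (1/2)·[(-0.75) + 2·(-0.25) + 2·(-0.25) + 2·(-0.75) + 2·(-1.75) + (-3.25)] = -5.

-5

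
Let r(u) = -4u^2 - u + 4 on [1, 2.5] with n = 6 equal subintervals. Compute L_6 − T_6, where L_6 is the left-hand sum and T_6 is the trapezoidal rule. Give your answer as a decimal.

2.8125

L_6 = -13.375.
T_6 = -16.1875.
L_6 − T_6 = 2.8125.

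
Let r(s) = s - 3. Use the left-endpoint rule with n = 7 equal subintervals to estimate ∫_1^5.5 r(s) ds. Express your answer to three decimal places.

Δs = (5.5 − 1)/7 = 9/14.
Left endpoints: 1, 23/14, 16/7, 41/14, 25/7, 59/14, 34/7.
r(1) = -2, r(23/14) = -19/14, r(16/7) = -5/7, r(41/14) = -1/14, r(25/7) = 4/7, r(59/14) = 17/14, r(34/7) = 13/7.
Sum = Δs · [r(1) + r(23/14) + r(16/7) + ...].
Sum ≈ -0.321.

-0.321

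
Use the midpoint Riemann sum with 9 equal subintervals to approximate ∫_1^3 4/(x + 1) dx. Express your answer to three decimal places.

Δx = (3 − 1)/9 = 2/9.
Midpoints: 10/9, 4/3, 14/9, 16/9, 2, 20/9, 22/9, 8/3, 26/9.
f(10/9) = 36/19, f(4/3) = 12/7, f(14/9) = 36/23, f(16/9) = 1.44, f(2) = 4/3, f(20/9) = 36/29, f(22/9) = 36/31, f(8/3) = 12/11, f(26/9) = 36/35.
Sum = Δx · [f(10/9) + f(4/3) + f(14/9) + ...].
Sum ≈ 2.771.

2.771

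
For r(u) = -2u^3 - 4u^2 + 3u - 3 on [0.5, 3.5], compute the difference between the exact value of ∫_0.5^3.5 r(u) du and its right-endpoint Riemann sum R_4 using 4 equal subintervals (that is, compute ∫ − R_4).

Exact integral: ∫_0.5^3.5 r(u) du = -123.
R_4 = -174.1875.
Error = -123 − (-174.1875) = 51.1875.

51.1875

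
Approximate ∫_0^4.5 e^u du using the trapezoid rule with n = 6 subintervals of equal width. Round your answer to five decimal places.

93.15121

Δu = (4.5 − 0)/6 = 0.75.
f(0) ≈ 1.00000, f(0.75) ≈ 2.11700, f(1.5) ≈ 4.48169, f(2.25) ≈ 9.48774, f(3) ≈ 20.08554, f(3.75) ≈ 42.52108, f(4.5) ≈ 90.01713.
T_6 = (Δu/2)·[f(u_0) + 2f(u_1) + ... + 2f(u_{5}) + f(u_6)].
Sum ≈ 93.15121.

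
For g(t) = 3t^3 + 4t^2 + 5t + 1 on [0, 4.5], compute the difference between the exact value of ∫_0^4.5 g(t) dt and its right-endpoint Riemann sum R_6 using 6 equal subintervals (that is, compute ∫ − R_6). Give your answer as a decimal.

Exact integral: ∫_0^4.5 g(t) dt = 484.171875.
R_6 = 635.73046875.
Error = 484.171875 − 635.73046875 = -151.55859375.

-151.55859375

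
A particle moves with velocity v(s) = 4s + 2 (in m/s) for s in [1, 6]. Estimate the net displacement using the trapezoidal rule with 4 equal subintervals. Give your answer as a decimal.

Δs = (6 − 1)/4 = 1.25.
v(1) = 6, v(2.25) = 11, v(3.5) = 16, v(4.75) = 21, v(6) = 26.
T_4 = (Δs/2)·[v(s_0) + 2v(s_1) + 2v(s_2) + 2v(s_3) + v(s_4)].
Sum = 80.

80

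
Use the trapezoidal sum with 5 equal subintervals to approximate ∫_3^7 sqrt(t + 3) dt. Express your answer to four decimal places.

11.2814

Δt = (7 − 3)/5 = 0.8.
f(3) ≈ 2.4495, f(3.8) ≈ 2.6077, f(4.6) ≈ 2.7568, f(5.4) ≈ 2.8983, f(6.2) ≈ 3.0332, f(7) ≈ 3.1623.
T_5 = (Δt/2)·[f(t_0) + 2f(t_1) + ... + 2f(t_{4}) + f(t_5)].
Sum ≈ 11.2814.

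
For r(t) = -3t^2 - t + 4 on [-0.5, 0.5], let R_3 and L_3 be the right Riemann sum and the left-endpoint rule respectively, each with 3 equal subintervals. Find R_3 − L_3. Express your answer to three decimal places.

-0.333

R_3 ≈ 3.52778.
L_3 ≈ 3.86111.
R_3 − L_3 ≈ -0.333.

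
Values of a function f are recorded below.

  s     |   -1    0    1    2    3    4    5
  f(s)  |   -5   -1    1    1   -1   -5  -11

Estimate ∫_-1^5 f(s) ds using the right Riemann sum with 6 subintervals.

Δs = 1.
Sum = 1·[(-1) + 1 + 1 + (-1) + (-5) + (-11)] = -16.

-16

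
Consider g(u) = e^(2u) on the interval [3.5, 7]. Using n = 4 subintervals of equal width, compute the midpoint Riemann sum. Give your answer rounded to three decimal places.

Δu = (7 − 3.5)/4 = 0.875.
Midpoints: 3.9375, 4.8125, 5.6875, 6.5625.
g(3.9375) ≈ 2630.686, g(4.8125) ≈ 15138.554, g(5.6875) ≈ 87116.362, g(6.5625) ≈ 501320.051.
Sum = Δu · [g(3.9375) + g(4.8125) + g(5.6875) + g(6.5625)].
Sum ≈ 530429.946.

530429.946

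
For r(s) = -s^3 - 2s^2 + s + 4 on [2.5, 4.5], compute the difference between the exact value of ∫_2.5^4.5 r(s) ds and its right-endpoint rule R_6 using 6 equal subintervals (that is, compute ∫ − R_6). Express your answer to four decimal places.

17.3796

Exact integral: ∫_2.5^4.5 r(s) ds ≈ -128.083333.
R_6 ≈ -145.462963.
Error ≈ -128.083333 − (-145.462963) ≈ 17.3796.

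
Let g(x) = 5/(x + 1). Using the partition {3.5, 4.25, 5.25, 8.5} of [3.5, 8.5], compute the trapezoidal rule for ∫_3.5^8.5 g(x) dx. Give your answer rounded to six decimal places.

Subinterval widths: 0.75, 1, 3.25.
g(3.5) = 10/9, g(4.25) = 20/21, g(5.25) = 0.8, g(8.5) = 10/19.
On each subinterval the trapezoid contributes (Δx_i/2)·[g(x_{i-1}) + g(x_i)].
Sum ≈ 3.805263.

3.805263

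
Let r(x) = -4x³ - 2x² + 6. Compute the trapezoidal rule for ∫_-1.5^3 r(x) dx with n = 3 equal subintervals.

Δx = (3 − (-1.5))/3 = 1.5.
r(-1.5) = 15, r(0) = 6, r(1.5) = -12, r(3) = -120.
T_3 = (Δx/2)·[r(x_0) + 2r(x_1) + 2r(x_2) + r(x_3)].
Sum = -87.75.

-87.75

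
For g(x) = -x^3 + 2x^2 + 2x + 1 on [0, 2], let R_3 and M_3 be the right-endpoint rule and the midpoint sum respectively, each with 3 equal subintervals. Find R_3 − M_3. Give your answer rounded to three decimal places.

1.111

R_3 ≈ 8.51852.
M_3 ≈ 7.40741.
R_3 − M_3 ≈ 1.111.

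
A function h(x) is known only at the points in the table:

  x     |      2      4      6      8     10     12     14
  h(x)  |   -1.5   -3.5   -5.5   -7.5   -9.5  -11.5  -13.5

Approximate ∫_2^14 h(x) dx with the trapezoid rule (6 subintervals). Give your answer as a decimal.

Δx = 2.
T_6 = (2/2)·[(-1.5) + 2·(-3.5) + 2·(-5.5) + 2·(-7.5) + 2·(-9.5) + 2·(-11.5) + (-13.5)] = -90.

-90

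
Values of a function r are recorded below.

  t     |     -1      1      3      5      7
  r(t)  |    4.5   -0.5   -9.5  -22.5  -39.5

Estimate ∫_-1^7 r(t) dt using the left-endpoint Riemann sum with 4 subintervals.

Δt = 2.
Sum = 2·[4.5 + (-0.5) + (-9.5) + (-22.5)] = -56.

-56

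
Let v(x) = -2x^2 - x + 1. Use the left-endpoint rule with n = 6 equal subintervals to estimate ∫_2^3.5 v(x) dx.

-23.65625

Δx = (3.5 − 2)/6 = 0.25.
Left endpoints: 2, 2.25, 2.5, 2.75, 3, 3.25.
v(2) = -9, v(2.25) = -11.375, v(2.5) = -14, v(2.75) = -16.875, v(3) = -20, v(3.25) = -23.375.
Sum = Δx · [v(2) + v(2.25) + v(2.5) + ...].
Sum = -23.65625.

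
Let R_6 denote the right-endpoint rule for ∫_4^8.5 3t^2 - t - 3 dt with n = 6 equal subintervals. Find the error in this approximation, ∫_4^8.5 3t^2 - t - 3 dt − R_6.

-62.859375

Exact integral: ∫_4^8.5 f(t) dt = 508.5.
R_6 = 571.359375.
Error = 508.5 − 571.359375 = -62.859375.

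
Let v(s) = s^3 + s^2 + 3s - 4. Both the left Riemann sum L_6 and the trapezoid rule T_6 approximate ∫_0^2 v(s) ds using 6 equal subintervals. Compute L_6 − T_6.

-3

L_6 ≈ 1.8148148.
T_6 ≈ 4.8148148.
L_6 − T_6 = -3.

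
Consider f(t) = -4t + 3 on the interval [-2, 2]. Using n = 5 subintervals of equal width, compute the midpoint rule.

12

Δt = (2 − (-2))/5 = 0.8.
Midpoints: -1.6, -0.8, 0, 0.8, 1.6.
f(-1.6) = 9.4, f(-0.8) = 6.2, f(0) = 3, f(0.8) = -0.2, f(1.6) = -3.4.
Sum = Δt · [f(-1.6) + f(-0.8) + f(0) + f(0.8) + f(1.6)].
Sum = 12.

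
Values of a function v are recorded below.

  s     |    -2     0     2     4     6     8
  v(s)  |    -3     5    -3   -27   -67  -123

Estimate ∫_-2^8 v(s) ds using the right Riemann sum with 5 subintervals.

Δs = 2.
Sum = 2·[5 + (-3) + (-27) + (-67) + (-123)] = -430.

-430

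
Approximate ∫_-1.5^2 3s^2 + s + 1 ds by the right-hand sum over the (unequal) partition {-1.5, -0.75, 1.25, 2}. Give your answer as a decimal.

Subinterval widths: 0.75, 2, 0.75.
Right endpoints: -0.75, 1.25, 2.
f(-0.75) = 1.9375, f(1.25) = 6.9375, f(2) = 15.
Sum = Σ Δs_i · f(s_i).
Sum = 26.578125.

26.578125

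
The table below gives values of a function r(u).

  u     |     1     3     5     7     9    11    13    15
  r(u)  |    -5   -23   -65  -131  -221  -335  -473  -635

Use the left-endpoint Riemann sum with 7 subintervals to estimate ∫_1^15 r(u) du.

-2506

Δu = 2.
Sum = 2·[(-5) + (-23) + (-65) + (-131) + (-221) + (-335) + (-473)] = -2506.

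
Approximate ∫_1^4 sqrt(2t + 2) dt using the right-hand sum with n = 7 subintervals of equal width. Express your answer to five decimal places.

8.12051

Δt = (4 − 1)/7 = 3/7.
Right endpoints: 10/7, 13/7, 16/7, 19/7, 22/7, 25/7, 4.
f(10/7) ≈ 2.20389, f(13/7) ≈ 2.39046, f(16/7) ≈ 2.56348, f(19/7) ≈ 2.72554, f(22/7) ≈ 2.87849, f(25/7) ≈ 3.02372, f(4) ≈ 3.16228.
Sum = Δt · [f(10/7) + f(13/7) + f(16/7) + ...].
Sum ≈ 8.12051.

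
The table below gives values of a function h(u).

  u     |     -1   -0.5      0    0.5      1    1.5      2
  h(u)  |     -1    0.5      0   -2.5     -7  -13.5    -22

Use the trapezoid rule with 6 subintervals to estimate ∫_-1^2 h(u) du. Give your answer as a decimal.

Δu = 0.5.
T_6 = (0.5/2)·[(-1) + 2·0.5 + 2·0 + 2·(-2.5) + 2·(-7) + 2·(-13.5) + (-22)] = -17.

-17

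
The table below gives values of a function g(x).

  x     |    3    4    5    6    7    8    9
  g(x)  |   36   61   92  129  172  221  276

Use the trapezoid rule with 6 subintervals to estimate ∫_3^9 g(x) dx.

831

Δx = 1.
T_6 = (1/2)·[36 + 2·61 + 2·92 + 2·129 + 2·172 + 2·221 + 276] = 831.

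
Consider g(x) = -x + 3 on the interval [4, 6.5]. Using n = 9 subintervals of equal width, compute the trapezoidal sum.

Δx = (6.5 − 4)/9 = 5/18.
g(4) = -1, g(77/18) = -23/18, g(41/9) = -14/9, g(29/6) = -11/6, g(46/9) = -19/9, g(97/18) = -43/18, g(17/3) = -8/3, g(107/18) = -53/18, g(56/9) = -29/9, g(6.5) = -3.5.
T_9 = (Δx/2)·[g(x_0) + 2g(x_1) + ... + 2g(x_{8}) + g(x_9)].
Sum = -5.625.

-5.625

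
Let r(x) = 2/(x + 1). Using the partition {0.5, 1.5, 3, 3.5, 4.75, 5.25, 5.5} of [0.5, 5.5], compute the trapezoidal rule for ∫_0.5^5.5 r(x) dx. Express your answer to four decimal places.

3.0184

Subinterval widths: 1, 1.5, 0.5, 1.25, 0.5, 0.25.
r(0.5) = 4/3, r(1.5) = 0.8, r(3) = 0.5, r(3.5) = 4/9, r(4.75) = 8/23, r(5.25) = 0.32, r(5.5) = 4/13.
On each subinterval the trapezoid contributes (Δx_i/2)·[r(x_{i-1}) + r(x_i)].
Sum ≈ 3.0184.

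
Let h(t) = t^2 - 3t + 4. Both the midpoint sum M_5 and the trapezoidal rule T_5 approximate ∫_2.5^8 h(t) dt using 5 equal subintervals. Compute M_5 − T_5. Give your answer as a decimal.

-1.66375

M_5 = 100.27875.
T_5 = 101.9425.
M_5 − T_5 = -1.66375.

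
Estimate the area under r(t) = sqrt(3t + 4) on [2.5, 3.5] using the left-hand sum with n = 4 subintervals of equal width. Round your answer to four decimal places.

Δt = (3.5 − 2.5)/4 = 0.25.
Left endpoints: 2.5, 2.75, 3, 3.25.
r(2.5) ≈ 3.3912, r(2.75) ≈ 3.5000, r(3) ≈ 3.6056, r(3.25) ≈ 3.7081.
Sum = Δt · [r(2.5) + r(2.75) + r(3) + r(3.25)].
Sum ≈ 3.5512.

3.5512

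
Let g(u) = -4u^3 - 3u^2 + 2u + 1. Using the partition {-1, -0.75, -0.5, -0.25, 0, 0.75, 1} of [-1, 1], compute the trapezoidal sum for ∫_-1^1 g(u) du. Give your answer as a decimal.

-0.53125

Subinterval widths: 0.25, 0.25, 0.25, 0.25, 0.75, 0.25.
g(-1) = 0, g(-0.75) = -0.5, g(-0.5) = -0.25, g(-0.25) = 0.375, g(0) = 1, g(0.75) = -0.875, g(1) = -4.
On each subinterval the trapezoid contributes (Δu_i/2)·[g(u_{i-1}) + g(u_i)].
Sum = -0.53125.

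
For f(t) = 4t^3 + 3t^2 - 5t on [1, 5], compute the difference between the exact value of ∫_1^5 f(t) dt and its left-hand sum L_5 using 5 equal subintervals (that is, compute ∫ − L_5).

202.56

Exact integral: ∫_1^5 f(t) dt = 688.
L_5 = 485.44.
Error = 688 − 485.44 = 202.56.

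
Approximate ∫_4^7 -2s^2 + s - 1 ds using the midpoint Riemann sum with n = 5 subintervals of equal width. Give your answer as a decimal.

-172.32

Δs = (7 − 4)/5 = 0.6.
Midpoints: 4.3, 4.9, 5.5, 6.1, 6.7.
f(4.3) = -33.68, f(4.9) = -44.12, f(5.5) = -56, f(6.1) = -69.32, f(6.7) = -84.08.
Sum = Δs · [f(4.3) + f(4.9) + f(5.5) + f(6.1) + f(6.7)].
Sum = -172.32.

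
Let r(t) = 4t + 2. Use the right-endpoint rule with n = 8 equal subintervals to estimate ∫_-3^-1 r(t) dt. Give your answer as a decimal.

-11

Δt = (-1 − (-3))/8 = 0.25.
Right endpoints: -2.75, -2.5, -2.25, -2, -1.75, -1.5, -1.25, -1.
r(-2.75) = -9, r(-2.5) = -8, r(-2.25) = -7, r(-2) = -6, r(-1.75) = -5, r(-1.5) = -4, r(-1.25) = -3, r(-1) = -2.
Sum = Δt · [r(-2.75) + r(-2.5) + r(-2.25) + ...].
Sum = -11.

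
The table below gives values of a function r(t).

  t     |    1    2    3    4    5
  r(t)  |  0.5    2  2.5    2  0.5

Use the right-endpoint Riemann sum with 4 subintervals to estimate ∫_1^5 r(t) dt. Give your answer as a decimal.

Δt = 1.
Sum = 1·[2 + 2.5 + 2 + 0.5] = 7.

7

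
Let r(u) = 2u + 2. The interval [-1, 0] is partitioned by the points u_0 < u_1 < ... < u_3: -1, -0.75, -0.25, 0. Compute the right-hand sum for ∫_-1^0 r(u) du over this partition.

Subinterval widths: 0.25, 0.5, 0.25.
Right endpoints: -0.75, -0.25, 0.
r(-0.75) = 0.5, r(-0.25) = 1.5, r(0) = 2.
Sum = Σ Δu_i · r(u_i).
Sum = 1.375.

1.375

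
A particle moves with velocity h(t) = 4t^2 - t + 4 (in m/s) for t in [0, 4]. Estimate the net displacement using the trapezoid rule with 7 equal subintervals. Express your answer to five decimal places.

Δt = (4 − 0)/7 = 4/7.
h(0) = 4, h(4/7) = 232/49, h(8/7) = 396/49, h(12/7) = 688/49, h(16/7) = 1108/49, h(20/7) = 1656/49, h(24/7) = 2332/49, h(4) = 64.
T_7 = (Δt/2)·[h(t_0) + 2h(t_1) + ... + 2h(t_{6}) + h(t_7)].
Sum ≈ 94.20408.

94.20408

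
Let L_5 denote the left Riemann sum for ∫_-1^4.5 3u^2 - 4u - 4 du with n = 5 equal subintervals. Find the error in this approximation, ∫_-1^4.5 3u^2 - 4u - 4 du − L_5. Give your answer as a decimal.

Exact integral: ∫_-1^4.5 f(u) du = 31.625.
L_5 = 15.29.
Error = 31.625 − 15.29 = 16.335.

16.335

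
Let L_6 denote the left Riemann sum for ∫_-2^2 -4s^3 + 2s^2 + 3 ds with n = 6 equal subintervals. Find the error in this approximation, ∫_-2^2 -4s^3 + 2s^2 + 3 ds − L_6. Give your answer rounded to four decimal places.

-21.9259

Exact integral: ∫_-2^2 f(s) ds ≈ 22.666667.
L_6 ≈ 44.592593.
Error ≈ 22.666667 − 44.592593 ≈ -21.9259.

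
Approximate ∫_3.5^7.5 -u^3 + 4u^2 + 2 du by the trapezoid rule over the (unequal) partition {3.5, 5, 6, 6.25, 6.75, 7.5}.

Subinterval widths: 1.5, 1, 0.25, 0.5, 0.75.
f(3.5) = 8.125, f(5) = -23, f(6) = -70, f(6.25) = -85.890625, f(6.75) = -123.296875, f(7.5) = -194.875.
On each subinterval the trapezoid contributes (Δu_i/2)·[f(u_{i-1}) + f(u_i)].
Sum = -248.75390625.

-248.75390625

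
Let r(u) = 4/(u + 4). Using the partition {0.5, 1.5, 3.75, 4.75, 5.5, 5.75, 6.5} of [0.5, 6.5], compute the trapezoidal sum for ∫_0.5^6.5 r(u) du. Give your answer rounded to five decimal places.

3.42348

Subinterval widths: 1, 2.25, 1, 0.75, 0.25, 0.75.
r(0.5) = 8/9, r(1.5) = 8/11, r(3.75) = 16/31, r(4.75) = 16/35, r(5.5) = 8/19, r(5.75) = 16/39, r(6.5) = 8/21.
On each subinterval the trapezoid contributes (Δu_i/2)·[r(u_{i-1}) + r(u_i)].
Sum ≈ 3.42348.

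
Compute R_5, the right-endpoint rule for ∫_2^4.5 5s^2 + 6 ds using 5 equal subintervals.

Δs = (4.5 − 2)/5 = 0.5.
Right endpoints: 2.5, 3, 3.5, 4, 4.5.
f(2.5) = 37.25, f(3) = 51, f(3.5) = 67.25, f(4) = 86, f(4.5) = 107.25.
Sum = Δs · [f(2.5) + f(3) + f(3.5) + f(4) + f(4.5)].
Sum = 174.375.

174.375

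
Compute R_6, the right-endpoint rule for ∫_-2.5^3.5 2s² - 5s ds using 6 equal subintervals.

Δs = (3.5 − (-2.5))/6 = 1.
Right endpoints: -1.5, -0.5, 0.5, 1.5, 2.5, 3.5.
f(-1.5) = 12, f(-0.5) = 3, f(0.5) = -2, f(1.5) = -3, f(2.5) = 0, f(3.5) = 7.
Sum = Δs · [f(-1.5) + f(-0.5) + f(0.5) + ...].
Sum = 17.

17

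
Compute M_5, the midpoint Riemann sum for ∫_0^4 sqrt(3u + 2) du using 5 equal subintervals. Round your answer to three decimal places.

11.029

Δu = (4 − 0)/5 = 0.8.
Midpoints: 0.4, 1.2, 2, 2.8, 3.6.
f(0.4) ≈ 1.789, f(1.2) ≈ 2.366, f(2) ≈ 2.828, f(2.8) ≈ 3.225, f(3.6) ≈ 3.578.
Sum = Δu · [f(0.4) + f(1.2) + f(2) + f(2.8) + f(3.6)].
Sum ≈ 11.029.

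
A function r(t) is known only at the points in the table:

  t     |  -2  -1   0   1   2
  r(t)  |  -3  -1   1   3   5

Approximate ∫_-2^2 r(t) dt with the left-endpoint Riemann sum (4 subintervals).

Δt = 1.
Sum = 1·[(-3) + (-1) + 1 + 3] = 0.

0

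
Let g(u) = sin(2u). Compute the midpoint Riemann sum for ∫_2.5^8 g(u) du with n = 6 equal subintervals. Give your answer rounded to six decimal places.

0.716929

Δu = (8 − 2.5)/6 = 11/12.
Midpoints: 71/24, 3.875, 115/24, 137/24, 6.625, 181/24.
g(71/24) ≈ -0.358367, g(3.875) ≈ 0.994599, g(115/24) ≈ -0.157892, g(137/24) ≈ -0.912643, g(6.625) ≈ 0.631611, g(181/24) ≈ 0.584797.
Sum = Δu · [g(71/24) + g(3.875) + g(115/24) + ...].
Sum ≈ 0.716929.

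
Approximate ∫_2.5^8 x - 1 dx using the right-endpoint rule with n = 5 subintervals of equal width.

26.4

Δx = (8 − 2.5)/5 = 1.1.
Right endpoints: 3.6, 4.7, 5.8, 6.9, 8.
f(3.6) = 2.6, f(4.7) = 3.7, f(5.8) = 4.8, f(6.9) = 5.9, f(8) = 7.
Sum = Δx · [f(3.6) + f(4.7) + f(5.8) + f(6.9) + f(8)].
Sum = 26.4.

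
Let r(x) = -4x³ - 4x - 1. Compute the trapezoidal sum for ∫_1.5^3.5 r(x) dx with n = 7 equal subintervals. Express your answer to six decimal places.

Δx = (3.5 − 1.5)/7 = 2/7.
r(1.5) = -20.5, r(25/14) = -21211/686, r(29/14) = -30759/686, r(33/14) = -43091/686, r(37/14) = -58591/686, r(41/14) = -77643/686, r(45/14) = -100631/686, r(3.5) = -186.5.
T_7 = (Δx/2)·[r(x_0) + 2r(x_1) + ... + 2r(x_{6}) + r(x_7)].
Sum ≈ -167.816327.

-167.816327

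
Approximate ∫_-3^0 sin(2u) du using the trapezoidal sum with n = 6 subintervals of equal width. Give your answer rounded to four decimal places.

-0.0182

Δu = (0 − (-3))/6 = 0.5.
f(-3) ≈ 0.2794, f(-2.5) ≈ 0.9589, f(-2) ≈ 0.7568, f(-1.5) ≈ -0.1411, f(-1) ≈ -0.9093, f(-0.5) ≈ -0.8415, f(0) ≈ 0.0000.
T_6 = (Δu/2)·[f(u_0) + 2f(u_1) + ... + 2f(u_{5}) + f(u_6)].
Sum ≈ -0.0182.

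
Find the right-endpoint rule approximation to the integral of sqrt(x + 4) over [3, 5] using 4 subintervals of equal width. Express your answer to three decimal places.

5.741

Δx = (5 − 3)/4 = 0.5.
Right endpoints: 3.5, 4, 4.5, 5.
f(3.5) ≈ 2.739, f(4) ≈ 2.828, f(4.5) ≈ 2.915, f(5) ≈ 3.000.
Sum = Δx · [f(3.5) + f(4) + f(4.5) + f(5)].
Sum ≈ 5.741.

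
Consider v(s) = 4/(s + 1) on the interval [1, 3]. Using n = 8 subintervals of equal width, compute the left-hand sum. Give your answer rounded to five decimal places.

Δs = (3 − 1)/8 = 0.25.
Left endpoints: 1, 1.25, 1.5, 1.75, 2, 2.25, 2.5, 2.75.
v(1) = 2, v(1.25) = 16/9, v(1.5) = 1.6, v(1.75) = 16/11, v(2) = 4/3, v(2.25) = 16/13, v(2.5) = 8/7, v(2.75) = 16/15.
Sum = Δs · [v(1) + v(1.25) + v(1.5) + ...].
Sum ≈ 2.90149.

2.90149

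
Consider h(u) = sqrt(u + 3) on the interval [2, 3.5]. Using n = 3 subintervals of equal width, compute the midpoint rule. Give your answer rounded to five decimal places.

Δu = (3.5 − 2)/3 = 0.5.
Midpoints: 2.25, 2.75, 3.25.
h(2.25) ≈ 2.29129, h(2.75) ≈ 2.39792, h(3.25) ≈ 2.50000.
Sum = Δu · [h(2.25) + h(2.75) + h(3.25)].
Sum ≈ 3.59460.

3.59460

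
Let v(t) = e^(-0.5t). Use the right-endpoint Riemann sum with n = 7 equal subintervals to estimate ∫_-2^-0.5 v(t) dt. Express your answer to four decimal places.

Δt = (-0.5 − (-2))/7 = 3/14.
Right endpoints: -25/14, -11/7, -19/14, -8/7, -13/14, -5/7, -0.5.
v(-25/14) ≈ 2.4421, v(-11/7) ≈ 2.1940, v(-19/14) ≈ 1.9711, v(-8/7) ≈ 1.7708, v(-13/14) ≈ 1.5909, v(-5/7) ≈ 1.4292, v(-0.5) ≈ 1.2840.
Sum = Δt · [v(-25/14) + v(-11/7) + v(-19/14) + ...].
Sum ≈ 2.7176.

2.7176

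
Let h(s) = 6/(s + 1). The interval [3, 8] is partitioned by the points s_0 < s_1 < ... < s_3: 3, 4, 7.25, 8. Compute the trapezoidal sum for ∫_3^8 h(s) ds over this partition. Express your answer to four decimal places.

5.0045

Subinterval widths: 1, 3.25, 0.75.
h(3) = 1.5, h(4) = 1.2, h(7.25) = 8/11, h(8) = 2/3.
On each subinterval the trapezoid contributes (Δs_i/2)·[h(s_{i-1}) + h(s_i)].
Sum ≈ 5.0045.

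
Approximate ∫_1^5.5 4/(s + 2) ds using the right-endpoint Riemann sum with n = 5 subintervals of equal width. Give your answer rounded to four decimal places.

3.3301

Δs = (5.5 − 1)/5 = 0.9.
Right endpoints: 1.9, 2.8, 3.7, 4.6, 5.5.
f(1.9) = 40/39, f(2.8) = 5/6, f(3.7) = 40/57, f(4.6) = 20/33, f(5.5) = 8/15.
Sum = Δs · [f(1.9) + f(2.8) + f(3.7) + f(4.6) + f(5.5)].
Sum ≈ 3.3301.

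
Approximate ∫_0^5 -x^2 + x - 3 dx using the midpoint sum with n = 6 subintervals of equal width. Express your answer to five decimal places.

Δx = (5 − 0)/6 = 5/6.
Midpoints: 5/12, 1.25, 25/12, 35/12, 3.75, 55/12.
f(5/12) = -397/144, f(1.25) = -3.3125, f(25/12) = -757/144, f(35/12) = -1237/144, f(3.75) = -13.3125, f(55/12) = -2797/144.
Sum = Δx · [f(5/12) + f(1.25) + f(25/12) + ...].
Sum ≈ -43.87731.

-43.87731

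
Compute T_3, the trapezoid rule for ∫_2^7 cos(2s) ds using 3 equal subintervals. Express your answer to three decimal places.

Δs = (7 − 2)/3 = 5/3.
f(2) ≈ -0.654, f(11/3) ≈ 0.497, f(16/3) ≈ -0.323, f(7) ≈ 0.137.
T_3 = (Δs/2)·[f(s_0) + 2f(s_1) + 2f(s_2) + f(s_3)].
Sum ≈ -0.140.

-0.140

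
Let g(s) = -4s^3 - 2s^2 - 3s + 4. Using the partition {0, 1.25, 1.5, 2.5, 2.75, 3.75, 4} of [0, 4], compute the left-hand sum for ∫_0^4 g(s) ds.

Subinterval widths: 1.25, 0.25, 1, 0.25, 1, 0.25.
Left endpoints: 0, 1.25, 1.5, 2.5, 2.75, 3.75.
g(0) = 4, g(1.25) = -10.6875, g(1.5) = -18.5, g(2.5) = -78.5, g(2.75) = -102.5625, g(3.75) = -246.3125.
Sum = Σ Δs_i · g(s_i).
Sum = -199.9375.

-199.9375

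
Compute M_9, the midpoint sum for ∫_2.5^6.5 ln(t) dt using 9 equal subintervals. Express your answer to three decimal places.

Δt = (6.5 − 2.5)/9 = 4/9.
Midpoints: 49/18, 19/6, 65/18, 73/18, 4.5, 89/18, 97/18, 35/6, 113/18.
f(49/18) ≈ 1.001, f(19/6) ≈ 1.153, f(65/18) ≈ 1.284, f(73/18) ≈ 1.400, f(4.5) ≈ 1.504, f(89/18) ≈ 1.598, f(97/18) ≈ 1.684, f(35/6) ≈ 1.764, f(113/18) ≈ 1.837.
Sum = Δt · [f(49/18) + f(19/6) + f(65/18) + ...].
Sum ≈ 5.878.

5.878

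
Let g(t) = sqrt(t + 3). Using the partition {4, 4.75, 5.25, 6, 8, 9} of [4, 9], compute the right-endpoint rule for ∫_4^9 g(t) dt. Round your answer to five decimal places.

Subinterval widths: 0.75, 0.5, 0.75, 2, 1.
Right endpoints: 4.75, 5.25, 6, 8, 9.
g(4.75) ≈ 2.78388, g(5.25) ≈ 2.87228, g(6) ≈ 3.00000, g(8) ≈ 3.31662, g(9) ≈ 3.46410.
Sum = Σ Δt_i · g(t_i).
Sum ≈ 15.87140.

15.87140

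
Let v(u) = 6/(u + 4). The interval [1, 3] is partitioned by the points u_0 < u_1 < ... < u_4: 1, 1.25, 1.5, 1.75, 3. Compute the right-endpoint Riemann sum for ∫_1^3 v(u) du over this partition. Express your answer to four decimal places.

1.8907

Subinterval widths: 0.25, 0.25, 0.25, 1.25.
Right endpoints: 1.25, 1.5, 1.75, 3.
v(1.25) = 8/7, v(1.5) = 12/11, v(1.75) = 24/23, v(3) = 6/7.
Sum = Σ Δu_i · v(u_i).
Sum ≈ 1.8907.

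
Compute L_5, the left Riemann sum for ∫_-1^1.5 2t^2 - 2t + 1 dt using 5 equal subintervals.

5

Δt = (1.5 − (-1))/5 = 0.5.
Left endpoints: -1, -0.5, 0, 0.5, 1.
f(-1) = 5, f(-0.5) = 2.5, f(0) = 1, f(0.5) = 0.5, f(1) = 1.
Sum = Δt · [f(-1) + f(-0.5) + f(0) + f(0.5) + f(1)].
Sum = 5.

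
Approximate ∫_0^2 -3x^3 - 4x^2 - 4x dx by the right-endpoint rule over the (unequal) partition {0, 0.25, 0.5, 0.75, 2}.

-62.796875

Subinterval widths: 0.25, 0.25, 0.25, 1.25.
Right endpoints: 0.25, 0.5, 0.75, 2.
f(0.25) = -1.296875, f(0.5) = -3.375, f(0.75) = -6.515625, f(2) = -48.
Sum = Σ Δx_i · f(x_i).
Sum = -62.796875.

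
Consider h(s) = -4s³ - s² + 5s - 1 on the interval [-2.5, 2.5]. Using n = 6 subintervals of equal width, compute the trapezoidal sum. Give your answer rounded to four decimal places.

-15.9954

Δs = (2.5 − (-2.5))/6 = 5/6.
h(-2.5) = 42.75, h(-5/3) = 173/27, h(-5/6) = -383/108, h(0) = -1, h(5/6) = 17/108, h(5/3) = -377/27, h(2.5) = -57.25.
T_6 = (Δs/2)·[h(s_0) + 2h(s_1) + ... + 2h(s_{5}) + h(s_6)].
Sum ≈ -15.9954.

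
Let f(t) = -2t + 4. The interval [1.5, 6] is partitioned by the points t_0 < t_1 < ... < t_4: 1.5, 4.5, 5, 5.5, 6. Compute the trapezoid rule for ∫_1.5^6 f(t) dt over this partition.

Subinterval widths: 3, 0.5, 0.5, 0.5.
f(1.5) = 1, f(4.5) = -5, f(5) = -6, f(5.5) = -7, f(6) = -8.
On each subinterval the trapezoid contributes (Δt_i/2)·[f(t_{i-1}) + f(t_i)].
Sum = -15.75.

-15.75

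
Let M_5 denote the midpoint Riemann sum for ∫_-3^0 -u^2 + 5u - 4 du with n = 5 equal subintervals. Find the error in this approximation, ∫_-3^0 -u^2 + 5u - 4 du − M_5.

Exact integral: ∫_-3^0 f(u) du = -43.5.
M_5 = -43.41.
Error = -43.5 − (-43.41) = -0.09.

-0.09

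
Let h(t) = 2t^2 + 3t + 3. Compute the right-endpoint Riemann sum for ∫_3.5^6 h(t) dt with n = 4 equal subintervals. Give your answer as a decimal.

Δt = (6 − 3.5)/4 = 0.625.
Right endpoints: 4.125, 4.75, 5.375, 6.
h(4.125) = 49.40625, h(4.75) = 62.375, h(5.375) = 76.90625, h(6) = 93.
Sum = Δt · [h(4.125) + h(4.75) + h(5.375) + h(6)].
Sum = 176.0546875.

176.0546875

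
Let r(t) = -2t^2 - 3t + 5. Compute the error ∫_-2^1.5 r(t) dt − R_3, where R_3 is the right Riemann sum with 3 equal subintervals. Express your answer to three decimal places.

Exact integral: ∫_-2^1.5 r(t) dt ≈ 12.54167.
R_3 ≈ 6.87037.
Error ≈ 12.54167 − 6.87037 ≈ 5.671.

5.671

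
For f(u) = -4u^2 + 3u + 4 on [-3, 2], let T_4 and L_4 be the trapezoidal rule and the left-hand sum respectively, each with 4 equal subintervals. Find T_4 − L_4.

T_4 = -39.375.
L_4 = -61.25.
T_4 − L_4 = 21.875.

21.875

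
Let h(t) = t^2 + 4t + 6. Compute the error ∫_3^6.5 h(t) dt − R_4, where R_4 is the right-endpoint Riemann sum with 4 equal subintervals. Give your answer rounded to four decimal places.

-21.1185

Exact integral: ∫_3^6.5 h(t) dt ≈ 170.041667.
R_4 = 191.16015625.
Error ≈ 170.041667 − 191.16015625 ≈ -21.1185.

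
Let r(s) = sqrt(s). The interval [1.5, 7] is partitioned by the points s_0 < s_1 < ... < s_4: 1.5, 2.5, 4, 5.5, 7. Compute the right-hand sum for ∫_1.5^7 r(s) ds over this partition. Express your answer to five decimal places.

Subinterval widths: 1, 1.5, 1.5, 1.5.
Right endpoints: 2.5, 4, 5.5, 7.
r(2.5) ≈ 1.58114, r(4) ≈ 2.00000, r(5.5) ≈ 2.34521, r(7) ≈ 2.64575.
Sum = Σ Δs_i · r(s_i).
Sum ≈ 12.06758.

12.06758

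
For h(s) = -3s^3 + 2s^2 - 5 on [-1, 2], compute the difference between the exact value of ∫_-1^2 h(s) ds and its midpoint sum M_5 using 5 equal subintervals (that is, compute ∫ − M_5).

-0.225

Exact integral: ∫_-1^2 h(s) ds = -20.25.
M_5 = -20.025.
Error = -20.25 − (-20.025) = -0.225.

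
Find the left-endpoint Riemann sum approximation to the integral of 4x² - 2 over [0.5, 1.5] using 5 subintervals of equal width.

1.56

Δx = (1.5 − 0.5)/5 = 0.2.
Left endpoints: 0.5, 0.7, 0.9, 1.1, 1.3.
f(0.5) = -1, f(0.7) = -0.04, f(0.9) = 1.24, f(1.1) = 2.84, f(1.3) = 4.76.
Sum = Δx · [f(0.5) + f(0.7) + f(0.9) + f(1.1) + f(1.3)].
Sum = 1.56.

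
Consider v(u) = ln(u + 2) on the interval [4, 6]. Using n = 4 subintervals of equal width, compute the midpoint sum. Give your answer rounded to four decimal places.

3.8854

Δu = (6 − 4)/4 = 0.5.
Midpoints: 4.25, 4.75, 5.25, 5.75.
v(4.25) ≈ 1.8326, v(4.75) ≈ 1.9095, v(5.25) ≈ 1.9810, v(5.75) ≈ 2.0477.
Sum = Δu · [v(4.25) + v(4.75) + v(5.25) + v(5.75)].
Sum ≈ 3.8854.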